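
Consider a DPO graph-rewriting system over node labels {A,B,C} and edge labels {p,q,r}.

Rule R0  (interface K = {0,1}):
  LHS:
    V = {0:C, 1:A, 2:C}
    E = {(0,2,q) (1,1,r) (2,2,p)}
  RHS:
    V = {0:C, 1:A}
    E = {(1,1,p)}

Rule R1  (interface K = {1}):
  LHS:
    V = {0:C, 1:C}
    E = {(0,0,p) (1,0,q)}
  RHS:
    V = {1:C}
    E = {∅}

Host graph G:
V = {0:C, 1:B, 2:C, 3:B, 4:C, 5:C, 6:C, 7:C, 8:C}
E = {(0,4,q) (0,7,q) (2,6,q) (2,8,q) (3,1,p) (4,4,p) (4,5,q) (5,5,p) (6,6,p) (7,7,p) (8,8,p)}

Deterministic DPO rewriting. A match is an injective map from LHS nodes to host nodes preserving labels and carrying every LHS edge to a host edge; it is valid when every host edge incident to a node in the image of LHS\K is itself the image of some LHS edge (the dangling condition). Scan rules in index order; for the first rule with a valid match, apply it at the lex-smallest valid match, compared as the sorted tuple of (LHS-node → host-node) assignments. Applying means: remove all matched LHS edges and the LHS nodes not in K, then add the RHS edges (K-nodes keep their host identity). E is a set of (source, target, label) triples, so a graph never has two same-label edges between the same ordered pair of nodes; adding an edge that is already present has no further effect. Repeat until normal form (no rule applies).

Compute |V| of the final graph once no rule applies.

Answer: 4

Derivation:
initial: |V|=9 |E|=11  E = 0-q->4 0-q->7 2-q->6 2-q->8 3-p->1 4-p->4 4-q->5 5-p->5 6-p->6 7-p->7 8-p->8
step 1: apply R1 at {0↦5, 1↦4}  → |V|=8 |E|=9  E = 0-q->4 0-q->7 2-q->6 2-q->8 3-p->1 4-p->4 6-p->6 7-p->7 8-p->8
step 2: apply R1 at {0↦4, 1↦0}  → |V|=7 |E|=7  E = 0-q->7 2-q->6 2-q->8 3-p->1 6-p->6 7-p->7 8-p->8
step 3: apply R1 at {0↦6, 1↦2}  → |V|=6 |E|=5  E = 0-q->7 2-q->8 3-p->1 7-p->7 8-p->8
step 4: apply R1 at {0↦7, 1↦0}  → |V|=5 |E|=3  E = 2-q->8 3-p->1 8-p->8
step 5: apply R1 at {0↦8, 1↦2}  → |V|=4 |E|=1  E = 3-p->1
halt: no rule applies after step 5
NF nodes: {0:C, 1:B, 2:C, 3:B}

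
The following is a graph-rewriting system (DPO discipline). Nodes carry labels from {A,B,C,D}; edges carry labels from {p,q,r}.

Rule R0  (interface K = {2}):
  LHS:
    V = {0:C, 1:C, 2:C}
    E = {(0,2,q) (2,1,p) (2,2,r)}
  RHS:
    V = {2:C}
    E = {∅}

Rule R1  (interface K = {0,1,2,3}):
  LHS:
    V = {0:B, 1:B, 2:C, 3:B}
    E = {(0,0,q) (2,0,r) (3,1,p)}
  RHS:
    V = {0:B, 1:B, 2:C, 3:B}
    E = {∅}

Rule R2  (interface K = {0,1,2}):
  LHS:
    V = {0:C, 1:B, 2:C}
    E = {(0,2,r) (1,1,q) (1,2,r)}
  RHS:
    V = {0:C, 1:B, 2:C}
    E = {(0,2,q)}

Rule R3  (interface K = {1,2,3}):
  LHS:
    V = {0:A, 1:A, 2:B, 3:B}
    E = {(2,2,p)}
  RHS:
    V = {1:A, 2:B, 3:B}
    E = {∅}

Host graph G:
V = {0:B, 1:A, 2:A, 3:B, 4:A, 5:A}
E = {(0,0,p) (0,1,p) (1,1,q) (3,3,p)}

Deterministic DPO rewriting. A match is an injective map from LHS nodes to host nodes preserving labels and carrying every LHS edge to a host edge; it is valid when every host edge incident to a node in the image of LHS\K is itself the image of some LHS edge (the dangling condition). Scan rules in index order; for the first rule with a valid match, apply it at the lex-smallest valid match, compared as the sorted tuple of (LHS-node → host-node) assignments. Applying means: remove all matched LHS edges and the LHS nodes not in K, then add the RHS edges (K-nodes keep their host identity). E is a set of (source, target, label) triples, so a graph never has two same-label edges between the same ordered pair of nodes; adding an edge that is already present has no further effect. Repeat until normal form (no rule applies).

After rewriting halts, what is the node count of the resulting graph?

Answer: 4

Steps:
[0] host  ⇒  6 nodes, 4 edges  {0-p->0 0-p->1 1-q->1 3-p->3}
[1] R3 @ {0↦2, 1↦1, 2↦0, 3↦3}  ⇒  5 nodes, 3 edges  {0-p->1 1-q->1 3-p->3}
[2] R3 @ {0↦4, 1↦1, 2↦3, 3↦0}  ⇒  4 nodes, 2 edges  {0-p->1 1-q->1}
final graph: no rule applies after step 2
NF nodes: {0:B, 1:A, 3:B, 5:A}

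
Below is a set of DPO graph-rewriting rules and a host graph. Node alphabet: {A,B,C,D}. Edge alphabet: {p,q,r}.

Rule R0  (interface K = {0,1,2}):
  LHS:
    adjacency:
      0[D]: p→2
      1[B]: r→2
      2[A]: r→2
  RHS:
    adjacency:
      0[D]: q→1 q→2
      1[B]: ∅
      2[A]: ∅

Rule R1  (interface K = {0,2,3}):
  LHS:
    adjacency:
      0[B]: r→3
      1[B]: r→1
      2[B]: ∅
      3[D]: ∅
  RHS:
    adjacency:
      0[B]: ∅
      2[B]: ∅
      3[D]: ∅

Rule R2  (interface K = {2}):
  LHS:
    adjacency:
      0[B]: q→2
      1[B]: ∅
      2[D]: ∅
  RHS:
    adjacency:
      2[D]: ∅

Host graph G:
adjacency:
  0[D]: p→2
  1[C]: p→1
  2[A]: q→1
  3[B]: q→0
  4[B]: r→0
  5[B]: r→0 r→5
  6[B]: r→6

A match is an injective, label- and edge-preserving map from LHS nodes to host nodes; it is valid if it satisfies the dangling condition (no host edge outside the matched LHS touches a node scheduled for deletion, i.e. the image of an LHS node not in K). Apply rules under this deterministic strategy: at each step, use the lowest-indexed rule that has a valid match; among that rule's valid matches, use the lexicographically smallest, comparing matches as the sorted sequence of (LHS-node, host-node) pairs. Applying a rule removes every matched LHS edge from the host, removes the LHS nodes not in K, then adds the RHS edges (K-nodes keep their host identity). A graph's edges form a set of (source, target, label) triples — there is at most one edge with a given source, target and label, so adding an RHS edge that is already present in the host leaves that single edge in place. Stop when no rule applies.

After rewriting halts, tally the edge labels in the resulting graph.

start.  V:7 E:8  edges: 0-p->2 1-p->1 2-q->1 3-q->0 4-r->0 5-r->0 5-r->5 6-r->6
1. fire R1 via {0↦4, 1↦6, 2↦3, 3↦0}  →  V:6 E:6  edges: 0-p->2 1-p->1 2-q->1 3-q->0 5-r->0 5-r->5
2. fire R2 via {0↦3, 1↦4, 2↦0}  →  V:4 E:5  edges: 0-p->2 1-p->1 2-q->1 5-r->0 5-r->5
normal form: no rule applies after step 2
NF edges: [(0, 2, 'p'), (1, 1, 'p'), (2, 1, 'q'), (5, 0, 'r'), (5, 5, 'r')]

Answer: p:2 q:1 r:2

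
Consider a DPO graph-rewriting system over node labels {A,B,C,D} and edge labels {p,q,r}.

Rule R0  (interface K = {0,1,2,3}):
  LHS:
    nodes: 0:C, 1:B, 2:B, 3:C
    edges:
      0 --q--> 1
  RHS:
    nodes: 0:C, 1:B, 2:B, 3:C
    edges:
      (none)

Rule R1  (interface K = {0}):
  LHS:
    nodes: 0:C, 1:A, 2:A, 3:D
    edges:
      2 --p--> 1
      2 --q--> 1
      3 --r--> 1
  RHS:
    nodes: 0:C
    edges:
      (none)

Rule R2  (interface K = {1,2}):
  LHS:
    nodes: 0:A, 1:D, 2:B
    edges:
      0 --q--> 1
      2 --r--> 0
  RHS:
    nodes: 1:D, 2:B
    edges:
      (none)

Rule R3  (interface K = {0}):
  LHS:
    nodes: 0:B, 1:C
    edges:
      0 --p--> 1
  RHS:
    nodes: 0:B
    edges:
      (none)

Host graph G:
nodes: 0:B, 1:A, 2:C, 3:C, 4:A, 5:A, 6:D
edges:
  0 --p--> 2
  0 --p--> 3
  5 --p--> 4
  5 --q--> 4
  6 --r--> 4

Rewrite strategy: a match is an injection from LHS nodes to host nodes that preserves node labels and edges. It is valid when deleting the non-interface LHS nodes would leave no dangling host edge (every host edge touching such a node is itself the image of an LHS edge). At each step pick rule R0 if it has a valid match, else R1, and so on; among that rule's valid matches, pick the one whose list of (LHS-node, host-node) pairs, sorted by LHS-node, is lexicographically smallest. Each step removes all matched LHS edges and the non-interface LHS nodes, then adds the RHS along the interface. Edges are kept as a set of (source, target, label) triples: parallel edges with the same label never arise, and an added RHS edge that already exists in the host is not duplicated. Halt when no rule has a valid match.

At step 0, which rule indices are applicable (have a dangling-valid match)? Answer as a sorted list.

Answer: [R1,R3]

Derivation:
R0: no valid match — LHS pattern not found
R1: 2 valid matches — {0↦2, 1↦4, 2↦5, 3↦6}, {0↦3, 1↦4, 2↦5, 3↦6}
R2: no valid match — LHS pattern not found
R3: 2 valid matches — {0↦0, 1↦2}, {0↦0, 1↦3}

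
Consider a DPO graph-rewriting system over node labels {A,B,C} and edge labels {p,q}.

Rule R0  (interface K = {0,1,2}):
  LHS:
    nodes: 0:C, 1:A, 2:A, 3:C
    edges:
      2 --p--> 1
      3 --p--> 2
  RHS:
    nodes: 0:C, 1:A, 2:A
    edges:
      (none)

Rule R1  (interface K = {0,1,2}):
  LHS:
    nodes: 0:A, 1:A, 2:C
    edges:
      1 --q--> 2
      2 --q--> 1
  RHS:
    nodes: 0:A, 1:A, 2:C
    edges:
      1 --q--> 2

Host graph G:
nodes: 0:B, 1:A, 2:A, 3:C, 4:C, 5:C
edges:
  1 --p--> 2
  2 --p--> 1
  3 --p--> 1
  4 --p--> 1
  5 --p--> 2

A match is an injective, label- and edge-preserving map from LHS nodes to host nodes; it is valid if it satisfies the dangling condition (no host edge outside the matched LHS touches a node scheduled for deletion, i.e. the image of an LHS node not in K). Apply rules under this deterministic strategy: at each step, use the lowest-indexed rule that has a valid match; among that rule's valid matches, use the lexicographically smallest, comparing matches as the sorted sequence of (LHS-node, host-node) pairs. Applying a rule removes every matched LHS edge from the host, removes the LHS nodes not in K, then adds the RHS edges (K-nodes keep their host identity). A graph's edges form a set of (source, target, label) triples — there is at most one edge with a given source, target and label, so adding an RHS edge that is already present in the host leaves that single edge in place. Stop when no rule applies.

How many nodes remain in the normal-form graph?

Answer: 4

Derivation:
initial: |V|=6 |E|=5  E = 1-p->2 2-p->1 3-p->1 4-p->1 5-p->2
step 1: apply R0 at {0↦3, 1↦1, 2↦2, 3↦5}  → |V|=5 |E|=3  E = 1-p->2 3-p->1 4-p->1
step 2: apply R0 at {0↦3, 1↦2, 2↦1, 3↦4}  → |V|=4 |E|=1  E = 3-p->1
normal form: no rule applies after step 2
NF nodes: {0:B, 1:A, 2:A, 3:C}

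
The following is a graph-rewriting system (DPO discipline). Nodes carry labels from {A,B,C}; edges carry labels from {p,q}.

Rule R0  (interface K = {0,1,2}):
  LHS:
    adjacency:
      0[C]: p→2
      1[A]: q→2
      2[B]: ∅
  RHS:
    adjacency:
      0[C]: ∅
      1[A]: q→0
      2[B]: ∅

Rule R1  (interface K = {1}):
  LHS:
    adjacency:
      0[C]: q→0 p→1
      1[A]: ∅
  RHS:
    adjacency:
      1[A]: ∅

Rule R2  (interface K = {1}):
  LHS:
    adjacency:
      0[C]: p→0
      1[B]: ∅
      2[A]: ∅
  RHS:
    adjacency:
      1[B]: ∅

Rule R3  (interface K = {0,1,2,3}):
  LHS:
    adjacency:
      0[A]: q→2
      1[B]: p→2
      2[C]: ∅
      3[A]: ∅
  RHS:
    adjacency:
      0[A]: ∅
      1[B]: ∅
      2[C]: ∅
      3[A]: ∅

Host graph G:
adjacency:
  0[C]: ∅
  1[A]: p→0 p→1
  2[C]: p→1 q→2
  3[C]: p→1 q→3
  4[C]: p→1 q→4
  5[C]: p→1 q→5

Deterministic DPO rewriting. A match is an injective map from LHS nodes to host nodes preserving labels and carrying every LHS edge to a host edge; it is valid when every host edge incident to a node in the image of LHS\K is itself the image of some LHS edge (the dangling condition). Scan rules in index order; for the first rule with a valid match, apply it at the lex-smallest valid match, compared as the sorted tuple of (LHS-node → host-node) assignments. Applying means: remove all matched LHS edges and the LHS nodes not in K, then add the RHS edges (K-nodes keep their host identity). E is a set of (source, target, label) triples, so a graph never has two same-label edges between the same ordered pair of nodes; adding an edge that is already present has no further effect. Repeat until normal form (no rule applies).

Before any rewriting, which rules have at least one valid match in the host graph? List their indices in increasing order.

R0: no valid match — LHS pattern not found
R1: 4 valid matches — {0↦2, 1↦1}, {0↦3, 1↦1}, {0↦4, 1↦1} (+1 more)
R2: no valid match — LHS pattern not found
R3: no valid match — LHS pattern not found

Answer: [R1]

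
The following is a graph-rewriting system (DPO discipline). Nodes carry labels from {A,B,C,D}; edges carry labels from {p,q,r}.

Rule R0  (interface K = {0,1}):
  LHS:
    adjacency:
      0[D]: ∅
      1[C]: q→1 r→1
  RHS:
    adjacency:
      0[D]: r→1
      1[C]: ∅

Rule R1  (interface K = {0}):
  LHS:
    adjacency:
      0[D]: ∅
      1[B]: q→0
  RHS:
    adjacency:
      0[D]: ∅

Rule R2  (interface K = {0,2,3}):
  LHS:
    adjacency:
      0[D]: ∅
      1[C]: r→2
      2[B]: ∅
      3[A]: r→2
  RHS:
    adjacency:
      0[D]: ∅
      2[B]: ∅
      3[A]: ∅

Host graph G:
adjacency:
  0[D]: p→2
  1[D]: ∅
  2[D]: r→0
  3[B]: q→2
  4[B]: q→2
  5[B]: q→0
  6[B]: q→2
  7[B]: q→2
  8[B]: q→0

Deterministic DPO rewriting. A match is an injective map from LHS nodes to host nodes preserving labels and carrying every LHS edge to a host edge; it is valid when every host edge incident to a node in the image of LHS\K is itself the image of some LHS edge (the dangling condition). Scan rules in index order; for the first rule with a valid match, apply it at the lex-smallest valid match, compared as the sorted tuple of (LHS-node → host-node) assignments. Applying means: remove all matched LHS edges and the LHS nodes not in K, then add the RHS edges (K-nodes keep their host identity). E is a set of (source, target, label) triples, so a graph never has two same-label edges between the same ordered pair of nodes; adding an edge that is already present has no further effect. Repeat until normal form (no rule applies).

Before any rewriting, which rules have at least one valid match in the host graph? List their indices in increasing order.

R0: no valid match — LHS pattern not found
R1: 6 valid matches — {0↦0, 1↦5}, {0↦0, 1↦8}, {0↦2, 1↦3} (+3 more)
R2: no valid match — LHS pattern not found

Answer: [R1]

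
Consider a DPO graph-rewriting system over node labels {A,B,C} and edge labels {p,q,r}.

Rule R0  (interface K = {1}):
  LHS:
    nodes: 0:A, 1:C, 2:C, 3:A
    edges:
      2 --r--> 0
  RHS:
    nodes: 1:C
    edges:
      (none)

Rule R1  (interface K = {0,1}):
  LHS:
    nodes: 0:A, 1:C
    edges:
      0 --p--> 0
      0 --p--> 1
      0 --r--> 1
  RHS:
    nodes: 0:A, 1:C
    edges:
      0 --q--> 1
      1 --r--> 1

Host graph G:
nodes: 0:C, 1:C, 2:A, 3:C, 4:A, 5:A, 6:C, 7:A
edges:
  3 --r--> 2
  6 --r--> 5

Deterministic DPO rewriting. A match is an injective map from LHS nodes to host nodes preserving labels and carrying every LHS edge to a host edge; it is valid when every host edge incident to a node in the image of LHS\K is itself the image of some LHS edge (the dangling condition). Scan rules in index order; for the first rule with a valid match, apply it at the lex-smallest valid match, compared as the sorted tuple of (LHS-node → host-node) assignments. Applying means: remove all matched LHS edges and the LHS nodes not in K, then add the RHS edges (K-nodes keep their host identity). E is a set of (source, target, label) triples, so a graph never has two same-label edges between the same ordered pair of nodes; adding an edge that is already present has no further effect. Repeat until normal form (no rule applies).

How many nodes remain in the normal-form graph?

Answer: 2

Rewrite trace:
initial: |V|=8 |E|=2  E = 3-r->2 6-r->5
step 1: apply R0 at {0↦2, 1↦0, 2↦3, 3↦4}  → |V|=5 |E|=1  E = 6-r->5
step 2: apply R0 at {0↦5, 1↦0, 2↦6, 3↦7}  → |V|=2 |E|=0  E = ∅
final graph: no rule applies after step 2
NF nodes: {0:C, 1:C}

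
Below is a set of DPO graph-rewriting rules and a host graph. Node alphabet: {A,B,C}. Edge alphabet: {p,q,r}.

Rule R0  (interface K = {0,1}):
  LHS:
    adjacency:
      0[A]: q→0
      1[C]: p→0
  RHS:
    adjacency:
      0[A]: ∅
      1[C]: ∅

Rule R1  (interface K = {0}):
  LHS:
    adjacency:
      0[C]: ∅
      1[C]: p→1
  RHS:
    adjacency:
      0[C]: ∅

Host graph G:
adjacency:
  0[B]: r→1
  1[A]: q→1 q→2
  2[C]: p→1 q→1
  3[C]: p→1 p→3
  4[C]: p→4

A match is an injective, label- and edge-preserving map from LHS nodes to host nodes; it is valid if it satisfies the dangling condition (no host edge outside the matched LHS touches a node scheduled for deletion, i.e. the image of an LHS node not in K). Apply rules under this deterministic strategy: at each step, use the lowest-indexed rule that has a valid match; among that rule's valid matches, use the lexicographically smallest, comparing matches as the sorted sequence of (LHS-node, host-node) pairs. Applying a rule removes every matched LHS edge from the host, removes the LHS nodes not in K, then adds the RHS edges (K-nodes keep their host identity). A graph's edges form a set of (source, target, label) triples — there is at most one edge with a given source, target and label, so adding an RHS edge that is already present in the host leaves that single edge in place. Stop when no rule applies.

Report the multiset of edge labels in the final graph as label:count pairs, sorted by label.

initial: |V|=5 |E|=8  E = 0-r->1 1-q->1 1-q->2 2-p->1 2-q->1 3-p->1 3-p->3 4-p->4
step 1: apply R0 at {0↦1, 1↦2}  → |V|=5 |E|=6  E = 0-r->1 1-q->2 2-q->1 3-p->1 3-p->3 4-p->4
step 2: apply R1 at {0↦2, 1↦4}  → |V|=4 |E|=5  E = 0-r->1 1-q->2 2-q->1 3-p->1 3-p->3
final graph: no rule applies after step 2
NF edges: [(0, 1, 'r'), (1, 2, 'q'), (2, 1, 'q'), (3, 1, 'p'), (3, 3, 'p')]

Answer: p:2 q:2 r:1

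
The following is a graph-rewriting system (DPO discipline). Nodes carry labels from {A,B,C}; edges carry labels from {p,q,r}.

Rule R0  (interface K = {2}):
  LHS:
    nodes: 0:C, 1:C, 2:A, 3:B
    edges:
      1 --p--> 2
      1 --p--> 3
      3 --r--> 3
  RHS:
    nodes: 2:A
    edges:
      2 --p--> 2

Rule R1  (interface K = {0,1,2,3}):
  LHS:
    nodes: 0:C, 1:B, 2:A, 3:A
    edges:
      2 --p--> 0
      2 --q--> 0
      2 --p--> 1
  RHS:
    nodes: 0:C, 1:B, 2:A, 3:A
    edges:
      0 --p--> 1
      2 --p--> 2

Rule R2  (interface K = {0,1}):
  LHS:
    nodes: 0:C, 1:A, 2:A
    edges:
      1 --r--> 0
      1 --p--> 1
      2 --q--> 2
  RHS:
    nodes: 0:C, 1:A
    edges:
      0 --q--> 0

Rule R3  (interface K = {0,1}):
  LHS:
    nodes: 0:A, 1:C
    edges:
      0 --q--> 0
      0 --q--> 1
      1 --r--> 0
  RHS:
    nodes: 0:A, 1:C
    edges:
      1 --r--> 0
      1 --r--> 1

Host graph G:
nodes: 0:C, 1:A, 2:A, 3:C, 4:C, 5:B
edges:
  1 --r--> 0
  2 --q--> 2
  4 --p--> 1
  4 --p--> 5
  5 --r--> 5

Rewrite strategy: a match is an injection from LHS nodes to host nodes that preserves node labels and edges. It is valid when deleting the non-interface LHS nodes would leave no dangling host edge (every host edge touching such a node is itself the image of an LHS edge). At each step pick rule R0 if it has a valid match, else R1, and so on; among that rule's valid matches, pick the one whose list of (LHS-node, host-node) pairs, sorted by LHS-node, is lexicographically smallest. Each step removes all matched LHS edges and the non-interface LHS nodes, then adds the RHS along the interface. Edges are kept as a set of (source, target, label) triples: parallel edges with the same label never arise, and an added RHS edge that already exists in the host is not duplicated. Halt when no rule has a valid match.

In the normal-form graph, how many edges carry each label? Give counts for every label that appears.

start.  V:6 E:5  edges: 1-r->0 2-q->2 4-p->1 4-p->5 5-r->5
1. fire R0 via {0↦3, 1↦4, 2↦1, 3↦5}  →  V:3 E:3  edges: 1-r->0 1-p->1 2-q->2
2. fire R2 via {0↦0, 1↦1, 2↦2}  →  V:2 E:1  edges: 0-q->0
final graph: no rule applies after step 2
NF edges: [(0, 0, 'q')]

Answer: q:1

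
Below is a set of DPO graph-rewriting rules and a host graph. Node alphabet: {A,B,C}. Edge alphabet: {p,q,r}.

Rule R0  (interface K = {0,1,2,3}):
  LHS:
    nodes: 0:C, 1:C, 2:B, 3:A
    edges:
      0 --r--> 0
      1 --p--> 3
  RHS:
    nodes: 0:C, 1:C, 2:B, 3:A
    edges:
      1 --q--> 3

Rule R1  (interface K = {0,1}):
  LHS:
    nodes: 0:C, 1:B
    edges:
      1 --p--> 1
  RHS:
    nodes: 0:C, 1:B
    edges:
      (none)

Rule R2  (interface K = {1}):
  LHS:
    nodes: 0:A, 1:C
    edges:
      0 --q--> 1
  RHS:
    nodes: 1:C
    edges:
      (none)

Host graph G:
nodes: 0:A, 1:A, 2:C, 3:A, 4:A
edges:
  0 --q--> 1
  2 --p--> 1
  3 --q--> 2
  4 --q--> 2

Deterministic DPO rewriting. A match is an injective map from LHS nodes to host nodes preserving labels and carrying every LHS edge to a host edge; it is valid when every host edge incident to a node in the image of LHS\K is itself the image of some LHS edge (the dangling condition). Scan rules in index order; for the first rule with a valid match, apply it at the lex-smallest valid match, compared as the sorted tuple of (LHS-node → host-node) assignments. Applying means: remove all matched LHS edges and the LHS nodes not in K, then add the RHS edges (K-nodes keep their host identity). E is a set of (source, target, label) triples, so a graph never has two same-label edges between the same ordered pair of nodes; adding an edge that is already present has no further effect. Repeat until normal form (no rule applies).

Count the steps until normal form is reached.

start.  V:5 E:4  edges: 0-q->1 2-p->1 3-q->2 4-q->2
1. fire R2 via {0↦3, 1↦2}  →  V:4 E:3  edges: 0-q->1 2-p->1 4-q->2
2. fire R2 via {0↦4, 1↦2}  →  V:3 E:2  edges: 0-q->1 2-p->1
final graph: no rule applies after step 2

Answer: 2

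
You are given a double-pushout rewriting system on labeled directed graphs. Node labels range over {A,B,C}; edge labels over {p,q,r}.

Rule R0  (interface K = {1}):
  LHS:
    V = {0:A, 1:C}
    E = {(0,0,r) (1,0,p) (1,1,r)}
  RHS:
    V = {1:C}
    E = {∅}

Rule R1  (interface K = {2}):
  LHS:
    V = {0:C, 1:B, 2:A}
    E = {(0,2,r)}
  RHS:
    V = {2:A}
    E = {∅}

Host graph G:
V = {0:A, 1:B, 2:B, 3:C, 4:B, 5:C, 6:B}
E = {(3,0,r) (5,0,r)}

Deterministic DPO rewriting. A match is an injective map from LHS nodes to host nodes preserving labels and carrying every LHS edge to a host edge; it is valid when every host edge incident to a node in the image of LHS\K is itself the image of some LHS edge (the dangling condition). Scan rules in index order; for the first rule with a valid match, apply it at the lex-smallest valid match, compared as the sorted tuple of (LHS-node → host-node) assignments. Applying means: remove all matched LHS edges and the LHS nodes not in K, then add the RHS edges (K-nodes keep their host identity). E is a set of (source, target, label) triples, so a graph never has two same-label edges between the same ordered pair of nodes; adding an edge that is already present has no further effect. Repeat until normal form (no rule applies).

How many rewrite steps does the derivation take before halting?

[0] host  ⇒  7 nodes, 2 edges  {3-r->0 5-r->0}
[1] R1 @ {0↦3, 1↦1, 2↦0}  ⇒  5 nodes, 1 edges  {5-r->0}
[2] R1 @ {0↦5, 1↦2, 2↦0}  ⇒  3 nodes, 0 edges  {∅}
halt: no rule applies after step 2

Answer: 2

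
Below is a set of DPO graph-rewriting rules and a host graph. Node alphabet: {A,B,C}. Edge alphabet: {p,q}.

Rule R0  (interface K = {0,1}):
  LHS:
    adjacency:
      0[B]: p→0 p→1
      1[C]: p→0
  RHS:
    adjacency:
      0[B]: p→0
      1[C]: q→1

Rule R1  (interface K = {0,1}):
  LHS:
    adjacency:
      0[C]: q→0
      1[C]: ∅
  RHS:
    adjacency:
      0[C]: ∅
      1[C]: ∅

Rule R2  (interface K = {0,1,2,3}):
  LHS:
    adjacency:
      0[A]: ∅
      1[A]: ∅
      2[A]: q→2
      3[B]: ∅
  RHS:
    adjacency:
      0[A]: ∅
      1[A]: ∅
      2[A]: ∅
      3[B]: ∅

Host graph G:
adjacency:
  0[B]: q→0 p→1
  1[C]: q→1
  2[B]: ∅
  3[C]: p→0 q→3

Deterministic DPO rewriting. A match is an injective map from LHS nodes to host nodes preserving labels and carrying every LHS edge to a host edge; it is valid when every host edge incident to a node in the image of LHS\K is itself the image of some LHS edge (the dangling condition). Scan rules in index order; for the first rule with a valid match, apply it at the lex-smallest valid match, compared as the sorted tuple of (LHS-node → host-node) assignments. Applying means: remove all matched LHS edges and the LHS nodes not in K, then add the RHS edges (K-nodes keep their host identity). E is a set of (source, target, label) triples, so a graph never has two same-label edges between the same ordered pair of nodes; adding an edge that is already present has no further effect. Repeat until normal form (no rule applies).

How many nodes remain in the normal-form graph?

Answer: 4

Rewrite trace:
[0] host  ⇒  4 nodes, 5 edges  {0-q->0 0-p->1 1-q->1 3-p->0 3-q->3}
[1] R1 @ {0↦1, 1↦3}  ⇒  4 nodes, 4 edges  {0-q->0 0-p->1 3-p->0 3-q->3}
[2] R1 @ {0↦3, 1↦1}  ⇒  4 nodes, 3 edges  {0-q->0 0-p->1 3-p->0}
final graph: no rule applies after step 2
NF nodes: {0:B, 1:C, 2:B, 3:C}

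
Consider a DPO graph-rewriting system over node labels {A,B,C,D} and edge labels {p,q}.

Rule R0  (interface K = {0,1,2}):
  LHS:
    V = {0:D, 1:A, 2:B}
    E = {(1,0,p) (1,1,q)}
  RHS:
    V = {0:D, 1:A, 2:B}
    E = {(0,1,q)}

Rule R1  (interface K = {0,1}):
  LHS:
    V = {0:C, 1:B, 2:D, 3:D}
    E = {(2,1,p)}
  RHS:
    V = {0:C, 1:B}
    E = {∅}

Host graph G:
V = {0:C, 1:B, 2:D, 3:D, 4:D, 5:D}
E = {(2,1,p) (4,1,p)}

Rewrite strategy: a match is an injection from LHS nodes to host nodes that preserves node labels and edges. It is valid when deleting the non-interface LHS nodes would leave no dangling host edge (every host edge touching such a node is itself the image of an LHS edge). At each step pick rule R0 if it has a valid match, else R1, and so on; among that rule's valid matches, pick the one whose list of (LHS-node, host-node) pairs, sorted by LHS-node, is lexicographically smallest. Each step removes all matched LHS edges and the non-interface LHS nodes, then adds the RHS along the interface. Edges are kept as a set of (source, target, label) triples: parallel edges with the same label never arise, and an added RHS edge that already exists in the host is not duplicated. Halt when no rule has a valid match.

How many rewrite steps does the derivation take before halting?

Answer: 2

Derivation:
start.  V:6 E:2  edges: 2-p->1 4-p->1
1. fire R1 via {0↦0, 1↦1, 2↦2, 3↦3}  →  V:4 E:1  edges: 4-p->1
2. fire R1 via {0↦0, 1↦1, 2↦4, 3↦5}  →  V:2 E:0  edges: ∅
normal form: no rule applies after step 2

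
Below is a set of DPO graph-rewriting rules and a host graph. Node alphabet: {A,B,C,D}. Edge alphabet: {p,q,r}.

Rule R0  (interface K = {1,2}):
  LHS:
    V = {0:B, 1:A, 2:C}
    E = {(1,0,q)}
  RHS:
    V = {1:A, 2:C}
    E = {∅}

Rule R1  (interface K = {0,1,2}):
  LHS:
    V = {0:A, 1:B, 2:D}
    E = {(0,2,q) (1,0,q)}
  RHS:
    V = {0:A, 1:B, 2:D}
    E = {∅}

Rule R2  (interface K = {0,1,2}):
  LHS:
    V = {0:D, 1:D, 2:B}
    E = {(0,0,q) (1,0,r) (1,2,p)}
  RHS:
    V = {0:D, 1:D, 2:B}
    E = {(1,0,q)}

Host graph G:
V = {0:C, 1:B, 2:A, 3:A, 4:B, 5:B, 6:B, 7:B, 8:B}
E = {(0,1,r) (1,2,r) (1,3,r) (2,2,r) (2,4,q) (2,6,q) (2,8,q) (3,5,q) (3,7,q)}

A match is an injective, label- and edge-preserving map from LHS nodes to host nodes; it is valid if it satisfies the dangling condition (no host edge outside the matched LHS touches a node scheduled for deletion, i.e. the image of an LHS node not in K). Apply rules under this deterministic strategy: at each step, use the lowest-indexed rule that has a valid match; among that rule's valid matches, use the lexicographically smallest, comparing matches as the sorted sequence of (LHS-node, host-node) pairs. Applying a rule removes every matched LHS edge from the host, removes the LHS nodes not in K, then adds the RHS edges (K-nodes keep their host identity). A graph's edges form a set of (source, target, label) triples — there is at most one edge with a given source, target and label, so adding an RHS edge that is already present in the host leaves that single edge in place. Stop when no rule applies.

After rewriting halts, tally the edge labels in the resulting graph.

Answer: r:4

Steps:
[0] host  ⇒  9 nodes, 9 edges  {0-r->1 1-r->2 1-r->3 2-r->2 2-q->4 2-q->6 2-q->8 3-q->5 3-q->7}
[1] R0 @ {0↦4, 1↦2, 2↦0}  ⇒  8 nodes, 8 edges  {0-r->1 1-r->2 1-r->3 2-r->2 2-q->6 2-q->8 3-q->5 3-q->7}
[2] R0 @ {0↦5, 1↦3, 2↦0}  ⇒  7 nodes, 7 edges  {0-r->1 1-r->2 1-r->3 2-r->2 2-q->6 2-q->8 3-q->7}
[3] R0 @ {0↦6, 1↦2, 2↦0}  ⇒  6 nodes, 6 edges  {0-r->1 1-r->2 1-r->3 2-r->2 2-q->8 3-q->7}
[4] R0 @ {0↦7, 1↦3, 2↦0}  ⇒  5 nodes, 5 edges  {0-r->1 1-r->2 1-r->3 2-r->2 2-q->8}
[5] R0 @ {0↦8, 1↦2, 2↦0}  ⇒  4 nodes, 4 edges  {0-r->1 1-r->2 1-r->3 2-r->2}
halt: no rule applies after step 5
NF edges: [(0, 1, 'r'), (1, 2, 'r'), (1, 3, 'r'), (2, 2, 'r')]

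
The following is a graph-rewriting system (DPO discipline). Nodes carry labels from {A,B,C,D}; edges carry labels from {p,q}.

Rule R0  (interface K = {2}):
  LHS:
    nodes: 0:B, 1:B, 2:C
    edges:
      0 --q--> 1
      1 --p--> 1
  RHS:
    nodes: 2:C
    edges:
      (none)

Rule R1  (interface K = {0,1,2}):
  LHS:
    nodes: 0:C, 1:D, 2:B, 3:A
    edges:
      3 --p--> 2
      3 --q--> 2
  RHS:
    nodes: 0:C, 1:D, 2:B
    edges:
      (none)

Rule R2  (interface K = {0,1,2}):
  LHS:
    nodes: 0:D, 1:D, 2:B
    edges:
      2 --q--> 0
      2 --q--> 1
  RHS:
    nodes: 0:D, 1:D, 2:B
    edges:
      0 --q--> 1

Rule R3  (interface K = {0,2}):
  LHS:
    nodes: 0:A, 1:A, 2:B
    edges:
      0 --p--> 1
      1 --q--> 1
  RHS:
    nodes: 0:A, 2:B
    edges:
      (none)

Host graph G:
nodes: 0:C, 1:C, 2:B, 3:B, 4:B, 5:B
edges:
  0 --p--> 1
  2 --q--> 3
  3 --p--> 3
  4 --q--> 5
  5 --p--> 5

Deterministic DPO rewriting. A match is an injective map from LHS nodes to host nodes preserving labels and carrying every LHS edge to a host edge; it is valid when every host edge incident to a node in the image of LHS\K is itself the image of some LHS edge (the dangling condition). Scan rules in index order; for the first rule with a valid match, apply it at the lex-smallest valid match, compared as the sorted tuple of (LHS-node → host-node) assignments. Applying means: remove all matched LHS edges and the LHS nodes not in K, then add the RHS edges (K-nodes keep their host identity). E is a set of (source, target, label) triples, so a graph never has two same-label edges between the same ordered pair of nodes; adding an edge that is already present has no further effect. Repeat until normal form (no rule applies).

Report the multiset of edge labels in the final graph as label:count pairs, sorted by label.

Answer: p:1

Rewrite trace:
[0] host  ⇒  6 nodes, 5 edges  {0-p->1 2-q->3 3-p->3 4-q->5 5-p->5}
[1] R0 @ {0↦2, 1↦3, 2↦0}  ⇒  4 nodes, 3 edges  {0-p->1 4-q->5 5-p->5}
[2] R0 @ {0↦4, 1↦5, 2↦0}  ⇒  2 nodes, 1 edges  {0-p->1}
normal form: no rule applies after step 2
NF edges: [(0, 1, 'p')]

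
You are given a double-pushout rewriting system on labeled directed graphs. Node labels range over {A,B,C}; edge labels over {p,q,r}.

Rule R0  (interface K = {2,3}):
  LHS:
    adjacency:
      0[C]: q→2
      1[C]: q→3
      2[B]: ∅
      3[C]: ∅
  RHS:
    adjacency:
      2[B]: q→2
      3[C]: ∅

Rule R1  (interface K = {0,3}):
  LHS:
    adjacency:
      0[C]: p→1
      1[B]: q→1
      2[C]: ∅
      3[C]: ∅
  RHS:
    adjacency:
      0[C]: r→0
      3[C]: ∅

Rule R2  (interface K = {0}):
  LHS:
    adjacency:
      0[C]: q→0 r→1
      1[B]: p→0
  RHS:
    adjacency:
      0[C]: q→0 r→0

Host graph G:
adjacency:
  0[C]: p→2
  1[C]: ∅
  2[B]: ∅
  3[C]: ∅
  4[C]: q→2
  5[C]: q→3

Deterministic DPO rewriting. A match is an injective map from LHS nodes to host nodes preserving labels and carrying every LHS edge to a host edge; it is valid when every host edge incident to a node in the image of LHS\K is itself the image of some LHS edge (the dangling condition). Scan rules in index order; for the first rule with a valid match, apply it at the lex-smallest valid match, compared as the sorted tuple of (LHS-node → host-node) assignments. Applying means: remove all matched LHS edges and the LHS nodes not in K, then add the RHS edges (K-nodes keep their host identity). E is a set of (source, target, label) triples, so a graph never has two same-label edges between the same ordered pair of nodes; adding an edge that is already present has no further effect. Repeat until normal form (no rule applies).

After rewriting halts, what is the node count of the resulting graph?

initial: |V|=6 |E|=3  E = 0-p->2 4-q->2 5-q->3
step 1: apply R0 at {0↦4, 1↦5, 2↦2, 3↦3}  → |V|=4 |E|=2  E = 0-p->2 2-q->2
step 2: apply R1 at {0↦0, 1↦2, 2↦1, 3↦3}  → |V|=2 |E|=1  E = 0-r->0
halt: no rule applies after step 2
NF nodes: {0:C, 3:C}

Answer: 2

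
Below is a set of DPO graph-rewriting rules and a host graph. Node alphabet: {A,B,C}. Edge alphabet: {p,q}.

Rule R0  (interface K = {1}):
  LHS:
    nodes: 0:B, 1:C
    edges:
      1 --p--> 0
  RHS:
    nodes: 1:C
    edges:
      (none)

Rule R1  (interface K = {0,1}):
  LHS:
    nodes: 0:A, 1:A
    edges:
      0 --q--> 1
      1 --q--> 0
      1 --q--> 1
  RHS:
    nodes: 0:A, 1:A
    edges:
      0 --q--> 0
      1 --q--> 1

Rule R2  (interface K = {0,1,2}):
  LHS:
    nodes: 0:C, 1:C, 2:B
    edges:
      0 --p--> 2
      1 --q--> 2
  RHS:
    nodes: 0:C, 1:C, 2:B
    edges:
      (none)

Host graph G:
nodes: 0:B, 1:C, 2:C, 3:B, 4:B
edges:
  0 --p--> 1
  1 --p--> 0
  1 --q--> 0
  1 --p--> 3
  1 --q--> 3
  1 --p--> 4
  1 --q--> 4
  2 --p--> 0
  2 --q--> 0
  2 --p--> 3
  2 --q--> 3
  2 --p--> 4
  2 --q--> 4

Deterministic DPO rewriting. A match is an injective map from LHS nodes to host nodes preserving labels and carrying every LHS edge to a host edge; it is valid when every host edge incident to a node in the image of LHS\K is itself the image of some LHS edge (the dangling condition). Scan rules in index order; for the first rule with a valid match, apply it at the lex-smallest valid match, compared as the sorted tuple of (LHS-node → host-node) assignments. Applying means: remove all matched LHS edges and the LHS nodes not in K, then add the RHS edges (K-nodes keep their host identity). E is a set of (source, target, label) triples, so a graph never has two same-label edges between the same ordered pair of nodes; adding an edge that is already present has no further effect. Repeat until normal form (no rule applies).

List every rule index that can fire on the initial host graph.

Answer: [R2]

Steps:
R0: no valid match — 6 raw matches, all fail dangling condition
R1: no valid match — LHS pattern not found
R2: 6 valid matches — {0↦1, 1↦2, 2↦0}, {0↦1, 1↦2, 2↦3}, {0↦1, 1↦2, 2↦4} (+3 more)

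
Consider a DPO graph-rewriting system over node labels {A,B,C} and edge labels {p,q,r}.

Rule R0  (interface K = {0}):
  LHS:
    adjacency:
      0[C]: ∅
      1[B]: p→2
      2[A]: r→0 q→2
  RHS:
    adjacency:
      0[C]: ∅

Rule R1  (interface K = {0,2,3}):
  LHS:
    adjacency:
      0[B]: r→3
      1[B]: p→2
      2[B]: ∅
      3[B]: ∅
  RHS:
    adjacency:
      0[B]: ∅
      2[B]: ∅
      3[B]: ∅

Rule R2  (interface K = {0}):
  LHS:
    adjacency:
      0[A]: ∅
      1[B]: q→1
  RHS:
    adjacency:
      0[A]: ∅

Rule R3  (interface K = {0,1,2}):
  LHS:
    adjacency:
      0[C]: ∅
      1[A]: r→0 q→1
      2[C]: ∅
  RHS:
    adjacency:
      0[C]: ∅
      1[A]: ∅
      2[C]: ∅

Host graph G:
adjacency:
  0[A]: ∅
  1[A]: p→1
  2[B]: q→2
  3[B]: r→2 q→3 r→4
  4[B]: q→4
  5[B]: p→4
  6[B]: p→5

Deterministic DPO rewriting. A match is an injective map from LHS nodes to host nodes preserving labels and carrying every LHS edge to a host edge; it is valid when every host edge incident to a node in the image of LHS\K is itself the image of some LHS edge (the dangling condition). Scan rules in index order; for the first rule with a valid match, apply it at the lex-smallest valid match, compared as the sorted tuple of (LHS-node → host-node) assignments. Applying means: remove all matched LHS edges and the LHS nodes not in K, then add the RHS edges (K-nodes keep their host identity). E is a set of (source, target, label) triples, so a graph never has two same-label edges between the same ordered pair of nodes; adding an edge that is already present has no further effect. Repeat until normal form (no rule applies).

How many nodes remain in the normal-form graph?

[0] host  ⇒  7 nodes, 8 edges  {1-p->1 2-q->2 3-r->2 3-q->3 3-r->4 4-q->4 5-p->4 6-p->5}
[1] R1 @ {0↦3, 1↦6, 2↦5, 3↦2}  ⇒  6 nodes, 6 edges  {1-p->1 2-q->2 3-q->3 3-r->4 4-q->4 5-p->4}
[2] R2 @ {0↦0, 1↦2}  ⇒  5 nodes, 5 edges  {1-p->1 3-q->3 3-r->4 4-q->4 5-p->4}
normal form: no rule applies after step 2
NF nodes: {0:A, 1:A, 3:B, 4:B, 5:B}

Answer: 5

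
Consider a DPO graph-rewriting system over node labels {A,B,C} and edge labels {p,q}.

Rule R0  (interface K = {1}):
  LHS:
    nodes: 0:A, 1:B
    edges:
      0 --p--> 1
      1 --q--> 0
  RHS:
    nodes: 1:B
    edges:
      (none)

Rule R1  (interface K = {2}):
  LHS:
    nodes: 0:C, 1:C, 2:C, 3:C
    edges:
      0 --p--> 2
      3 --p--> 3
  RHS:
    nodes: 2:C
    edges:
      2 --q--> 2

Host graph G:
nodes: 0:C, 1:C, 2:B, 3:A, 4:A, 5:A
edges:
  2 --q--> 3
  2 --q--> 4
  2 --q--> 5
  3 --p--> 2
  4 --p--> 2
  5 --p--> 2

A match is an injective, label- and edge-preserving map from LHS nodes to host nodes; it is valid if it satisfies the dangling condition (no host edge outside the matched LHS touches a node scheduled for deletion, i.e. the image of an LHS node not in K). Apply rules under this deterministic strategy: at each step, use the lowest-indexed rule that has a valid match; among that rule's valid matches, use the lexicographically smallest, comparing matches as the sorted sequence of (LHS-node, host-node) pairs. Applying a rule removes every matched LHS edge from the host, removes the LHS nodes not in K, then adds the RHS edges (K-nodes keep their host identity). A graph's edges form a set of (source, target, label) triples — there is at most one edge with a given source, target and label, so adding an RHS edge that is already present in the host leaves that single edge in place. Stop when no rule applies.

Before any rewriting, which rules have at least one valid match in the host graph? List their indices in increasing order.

R0: 3 valid matches — {0↦3, 1↦2}, {0↦4, 1↦2}, {0↦5, 1↦2}
R1: no valid match — LHS pattern not found

Answer: [R0]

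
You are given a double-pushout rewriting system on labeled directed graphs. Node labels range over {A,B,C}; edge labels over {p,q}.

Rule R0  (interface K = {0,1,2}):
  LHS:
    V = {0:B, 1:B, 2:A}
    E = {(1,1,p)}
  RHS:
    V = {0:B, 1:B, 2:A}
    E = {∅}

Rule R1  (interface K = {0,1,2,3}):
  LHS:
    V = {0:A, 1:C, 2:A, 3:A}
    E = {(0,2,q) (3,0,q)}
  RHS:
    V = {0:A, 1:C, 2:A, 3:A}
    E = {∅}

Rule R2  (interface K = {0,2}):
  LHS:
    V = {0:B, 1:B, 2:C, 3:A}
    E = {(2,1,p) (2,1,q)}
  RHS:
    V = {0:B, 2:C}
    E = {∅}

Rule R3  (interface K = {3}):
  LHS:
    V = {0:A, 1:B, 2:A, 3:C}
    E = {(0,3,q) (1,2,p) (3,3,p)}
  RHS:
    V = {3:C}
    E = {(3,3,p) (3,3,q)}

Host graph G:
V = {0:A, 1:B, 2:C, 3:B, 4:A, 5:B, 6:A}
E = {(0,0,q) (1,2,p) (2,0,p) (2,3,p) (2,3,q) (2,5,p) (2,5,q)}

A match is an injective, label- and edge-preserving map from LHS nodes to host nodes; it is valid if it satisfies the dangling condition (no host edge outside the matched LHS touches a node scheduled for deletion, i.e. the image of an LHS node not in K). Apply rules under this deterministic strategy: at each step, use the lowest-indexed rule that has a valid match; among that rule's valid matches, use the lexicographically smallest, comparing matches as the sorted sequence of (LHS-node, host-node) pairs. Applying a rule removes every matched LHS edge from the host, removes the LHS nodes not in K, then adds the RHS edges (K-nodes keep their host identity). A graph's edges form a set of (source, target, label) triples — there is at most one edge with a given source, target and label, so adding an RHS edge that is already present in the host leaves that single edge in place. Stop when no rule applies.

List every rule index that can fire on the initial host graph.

R0: no valid match — LHS pattern not found
R1: no valid match — LHS pattern not found
R2: 8 valid matches — {0↦1, 1↦3, 2↦2, 3↦4}, {0↦1, 1↦3, 2↦2, 3↦6}, {0↦1, 1↦5, 2↦2, 3↦4} (+5 more)
R3: no valid match — LHS pattern not found

Answer: [R2]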